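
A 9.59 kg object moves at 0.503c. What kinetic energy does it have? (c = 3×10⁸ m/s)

γ = 1/√(1 - 0.503²) = 1.157
γ - 1 = 0.1570
KE = (γ-1)mc² = 0.1570 × 9.59 × (3×10⁸)² = 1.355×10¹⁷ J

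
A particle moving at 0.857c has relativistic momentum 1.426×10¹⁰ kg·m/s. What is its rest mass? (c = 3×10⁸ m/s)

γ = 1/√(1 - 0.857²) = 1.941
v = 0.857 × 3×10⁸ = 2.571×10⁸ m/s
m = p/(γv) = 1.426×10¹⁰/(1.941 × 2.571×10⁸) = 28.58 kg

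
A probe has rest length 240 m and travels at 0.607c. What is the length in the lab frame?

Proper length L₀ = 240 m
γ = 1/√(1 - 0.607²) = 1.2583
L = L₀/γ = 240/1.2583 = 190.7 m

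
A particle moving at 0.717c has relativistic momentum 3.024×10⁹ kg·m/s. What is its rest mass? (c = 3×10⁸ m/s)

γ = 1/√(1 - 0.717²) = 1.4346
v = 0.717 × 3×10⁸ = 2.151×10⁸ m/s
m = p/(γv) = 3.024×10⁹/(1.4346 × 2.151×10⁸) = 9.800 kg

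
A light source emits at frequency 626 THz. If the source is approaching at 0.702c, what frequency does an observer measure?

β = v/c = 0.702
(1+β)/(1-β) = 1.702/0.298 = 5.711
Doppler factor = √(5.711) = 2.390
f_obs = 626 × 2.390 = 1496 THz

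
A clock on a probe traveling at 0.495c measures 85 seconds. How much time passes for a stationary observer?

Proper time Δt₀ = 85 seconds
γ = 1/√(1 - 0.495²) = 1.1509
Δt = γΔt₀ = 1.1509 × 85 = 97.83 seconds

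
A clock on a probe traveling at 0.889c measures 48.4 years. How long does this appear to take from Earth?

Proper time Δt₀ = 48.4 years
γ = 1/√(1 - 0.889²) = 2.184
Δt = γΔt₀ = 2.184 × 48.4 = 105.7 years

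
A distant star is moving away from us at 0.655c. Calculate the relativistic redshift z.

β = 0.655
(1+β)/(1-β) = 1.655/0.345 = 4.797
√(4.797) = 2.190
z = 2.190 - 1 = 1.190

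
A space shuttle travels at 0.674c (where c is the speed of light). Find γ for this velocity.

v/c = 0.674, so (v/c)² = 0.454276
1 - (v/c)² = 0.545724
γ = 1/√(0.545724) = 1.354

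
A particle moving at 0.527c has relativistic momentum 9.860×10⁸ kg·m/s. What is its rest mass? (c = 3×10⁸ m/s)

γ = 1/√(1 - 0.527²) = 1.1767
v = 0.527 × 3×10⁸ = 1.581×10⁸ m/s
m = p/(γv) = 9.860×10⁸/(1.1767 × 1.581×10⁸) = 5.300 kg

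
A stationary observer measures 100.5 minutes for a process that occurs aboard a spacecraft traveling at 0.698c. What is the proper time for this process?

Dilated time Δt = 100.5 minutes
γ = 1/√(1 - 0.698²) = 1.3965
Δt₀ = Δt/γ = 100.5/1.3965 = 71.97 minutes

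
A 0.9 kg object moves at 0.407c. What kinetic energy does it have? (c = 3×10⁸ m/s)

γ = 1/√(1 - 0.407²) = 1.09478
γ - 1 = 0.09478
KE = (γ-1)mc² = 0.09478 × 0.9 × (3×10⁸)² = 7.677×10¹⁵ J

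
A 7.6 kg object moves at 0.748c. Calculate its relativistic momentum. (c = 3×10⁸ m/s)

γ = 1/√(1 - 0.748²) = 1.507
v = 0.748 × 3×10⁸ = 2.244×10⁸ m/s
p = γmv = 1.507 × 7.6 × 2.244×10⁸ = 2.570×10⁹ kg·m/s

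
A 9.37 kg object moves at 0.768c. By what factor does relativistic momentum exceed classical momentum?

p_rel = γmv, p_class = mv
Ratio = γ = 1/√(1 - 0.768²) = 1.561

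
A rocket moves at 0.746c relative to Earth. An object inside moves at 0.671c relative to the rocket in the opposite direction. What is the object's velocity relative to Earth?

Object's velocity in rocket frame is u' = -0.671c
u = (u' + v)/(1 + u'v/c²) = (v - 0.671)/(1 - 0.671·v/c²)
Numerator: 0.746 - 0.671 = 0.075
Denominator: 1 - 0.500566 = 0.499434
u = 0.075/0.499434 = 0.1502c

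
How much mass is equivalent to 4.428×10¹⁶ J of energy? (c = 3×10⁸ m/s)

From E = mc², we get m = E/c²
c² = (3×10⁸)² = 9×10¹⁶ m²/s²
m = 4.428×10¹⁶ / 9×10¹⁶ = 0.4920 kg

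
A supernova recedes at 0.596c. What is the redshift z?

β = 0.596
(1+β)/(1-β) = 1.596/0.404 = 3.9505
√(3.9505) = 1.9876
z = 1.9876 - 1 = 0.9876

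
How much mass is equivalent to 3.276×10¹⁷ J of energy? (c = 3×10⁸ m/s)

From E = mc², we get m = E/c²
c² = (3×10⁸)² = 9×10¹⁶ m²/s²
m = 3.276×10¹⁷ / 9×10¹⁶ = 3.640 kg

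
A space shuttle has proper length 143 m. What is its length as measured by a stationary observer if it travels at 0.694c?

Proper length L₀ = 143 m
γ = 1/√(1 - 0.694²) = 1.389
L = L₀/γ = 143/1.389 = 103.0 m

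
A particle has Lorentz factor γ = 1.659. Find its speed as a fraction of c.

From γ = 1/√(1 - v²/c²):
1/γ² = 1/1.659² = 0.3633
v²/c² = 1 - 0.3633 = 0.6367
v/c = √(0.6367) = 0.7979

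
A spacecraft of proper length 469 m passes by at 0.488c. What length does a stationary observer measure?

Proper length L₀ = 469 m
γ = 1/√(1 - 0.488²) = 1.1457
L = L₀/γ = 469/1.1457 = 409.4 m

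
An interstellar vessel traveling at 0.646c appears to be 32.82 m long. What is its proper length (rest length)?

Contracted length L = 32.82 m
γ = 1/√(1 - 0.646²) = 1.31004
L₀ = γL = 1.31004 × 32.82 = 43.00 m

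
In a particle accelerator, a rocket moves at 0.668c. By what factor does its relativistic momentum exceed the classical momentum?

p_rel = γmv, p_class = mv
Ratio = γ = 1/√(1 - 0.668²)
= 1/√(0.553776) = 1.344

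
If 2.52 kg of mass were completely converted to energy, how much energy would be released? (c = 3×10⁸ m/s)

Using E = mc²:
c² = (3×10⁸)² = 9×10¹⁶ m²/s²
E = 2.52 × 9×10¹⁶ = 2.268×10¹⁷ J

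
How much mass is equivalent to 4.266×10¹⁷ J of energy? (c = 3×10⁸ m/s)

From E = mc², we get m = E/c²
c² = (3×10⁸)² = 9×10¹⁶ m²/s²
m = 4.266×10¹⁷ / 9×10¹⁶ = 4.740 kg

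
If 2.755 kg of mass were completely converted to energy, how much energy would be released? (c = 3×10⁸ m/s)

Using E = mc²:
c² = (3×10⁸)² = 9×10¹⁶ m²/s²
E = 2.755 × 9×10¹⁶ = 2.480×10¹⁷ J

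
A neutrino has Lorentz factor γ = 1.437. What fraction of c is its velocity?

From γ = 1/√(1 - v²/c²):
1/γ² = 1/1.437² = 0.4843
v²/c² = 1 - 0.4843 = 0.5157
v/c = √(0.5157) = 0.7181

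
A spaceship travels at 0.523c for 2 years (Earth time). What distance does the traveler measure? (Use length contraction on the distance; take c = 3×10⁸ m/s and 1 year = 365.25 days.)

Earth distance: d = v × t = 0.523c × 2 yr = 9.9028×10¹⁵ m
γ = 1.1733
d' = d/γ = 9.9028×10¹⁵/1.1733 = 8.440×10¹⁵ m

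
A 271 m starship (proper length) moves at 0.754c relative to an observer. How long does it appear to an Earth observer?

Proper length L₀ = 271 m
γ = 1/√(1 - 0.754²) = 1.5224
L = L₀/γ = 271/1.5224 = 178.0 m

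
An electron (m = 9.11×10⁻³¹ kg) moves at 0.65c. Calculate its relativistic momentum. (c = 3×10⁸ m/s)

γ = 1/√(1 - 0.65²) = 1.316
v = 0.65 × 3×10⁸ = 1.950×10⁸ m/s
p = γmv = 1.316 × 9.11×10⁻³¹ × 1.950×10⁸ = 2.338×10⁻²² kg·m/s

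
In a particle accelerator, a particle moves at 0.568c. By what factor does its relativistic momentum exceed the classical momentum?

p_rel = γmv, p_class = mv
Ratio = γ = 1/√(1 - 0.568²)
= 1/√(0.677376) = 1.215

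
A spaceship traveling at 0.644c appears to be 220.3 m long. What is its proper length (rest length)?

Contracted length L = 220.3 m
γ = 1/√(1 - 0.644²) = 1.3071
L₀ = γL = 1.3071 × 220.3 = 288.0 m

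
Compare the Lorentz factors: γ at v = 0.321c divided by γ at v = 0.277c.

γ₁ = 1/√(1 - 0.321²) = 1.0559
γ₂ = 1/√(1 - 0.277²) = 1.0407
γ₁/γ₂ = 1.0559/1.0407 = 1.015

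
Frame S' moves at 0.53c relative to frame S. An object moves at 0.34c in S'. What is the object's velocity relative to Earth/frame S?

u = (u' + v)/(1 + u'v/c²)
Numerator: 0.34 + 0.53 = 0.87
Denominator: 1 + 0.1802 = 1.1802
u = 0.87/1.1802 = 0.7372c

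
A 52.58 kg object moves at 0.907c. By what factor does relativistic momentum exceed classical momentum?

p_rel = γmv, p_class = mv
Ratio = γ = 1/√(1 - 0.907²) = 2.375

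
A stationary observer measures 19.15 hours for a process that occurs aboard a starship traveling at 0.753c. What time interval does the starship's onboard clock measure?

Dilated time Δt = 19.15 hours
γ = 1/√(1 - 0.753²) = 1.520
Δt₀ = Δt/γ = 19.15/1.520 = 12.60 hours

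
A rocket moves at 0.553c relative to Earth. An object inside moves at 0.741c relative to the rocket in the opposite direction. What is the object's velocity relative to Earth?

Object's velocity in rocket frame is u' = -0.741c
u = (u' + v)/(1 + u'v/c²) = (v - 0.741)/(1 - 0.741·v/c²)
Numerator: 0.553 - 0.741 = -0.188
Denominator: 1 - 0.409773 = 0.590227
u = -0.188/0.590227 = -0.3185c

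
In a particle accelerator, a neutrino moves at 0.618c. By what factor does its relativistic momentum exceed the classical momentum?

p_rel = γmv, p_class = mv
Ratio = γ = 1/√(1 - 0.618²)
= 1/√(0.618076) = 1.272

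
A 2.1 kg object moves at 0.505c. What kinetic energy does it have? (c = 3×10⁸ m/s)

γ = 1/√(1 - 0.505²) = 1.15859
γ - 1 = 0.15859
KE = (γ-1)mc² = 0.15859 × 2.1 × (3×10⁸)² = 2.997×10¹⁶ J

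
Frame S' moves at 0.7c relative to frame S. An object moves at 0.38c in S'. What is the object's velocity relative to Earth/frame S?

u = (u' + v)/(1 + u'v/c²)
Numerator: 0.38 + 0.7 = 1.08
Denominator: 1 + 0.266 = 1.266
u = 1.08/1.266 = 0.8531c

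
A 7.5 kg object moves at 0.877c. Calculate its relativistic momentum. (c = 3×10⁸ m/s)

γ = 1/√(1 - 0.877²) = 2.0812
v = 0.877 × 3×10⁸ = 2.631×10⁸ m/s
p = γmv = 2.0812 × 7.5 × 2.631×10⁸ = 4.107×10⁹ kg·m/s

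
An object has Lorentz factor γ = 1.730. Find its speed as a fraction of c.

From γ = 1/√(1 - v²/c²):
1/γ² = 1/1.730² = 0.3341
v²/c² = 1 - 0.3341 = 0.6659
v/c = √(0.6659) = 0.8160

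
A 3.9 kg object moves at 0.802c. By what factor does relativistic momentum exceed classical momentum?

p_rel = γmv, p_class = mv
Ratio = γ = 1/√(1 - 0.802²) = 1.674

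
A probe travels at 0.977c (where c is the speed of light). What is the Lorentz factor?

v/c = 0.977, so (v/c)² = 0.954529
1 - (v/c)² = 0.045471
γ = 1/√(0.045471) = 4.690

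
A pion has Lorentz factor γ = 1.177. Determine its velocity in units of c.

From γ = 1/√(1 - v²/c²):
1/γ² = 1/1.177² = 0.7219
v²/c² = 1 - 0.7219 = 0.2781
v/c = √(0.2781) = 0.5274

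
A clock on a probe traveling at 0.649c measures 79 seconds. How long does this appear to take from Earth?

Proper time Δt₀ = 79 seconds
γ = 1/√(1 - 0.649²) = 1.314
Δt = γΔt₀ = 1.314 × 79 = 103.8 seconds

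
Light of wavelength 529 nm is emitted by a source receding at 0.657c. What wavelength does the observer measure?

β = 0.657
Wavelength Doppler factor = √(1.657/0.343) = √(4.831) = 2.198
λ_obs = 529 × 2.198 = 1163 nm (redshift)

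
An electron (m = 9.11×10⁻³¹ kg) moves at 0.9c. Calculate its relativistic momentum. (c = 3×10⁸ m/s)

γ = 1/√(1 - 0.9²) = 2.294
v = 0.9 × 3×10⁸ = 2.700×10⁸ m/s
p = γmv = 2.294 × 9.11×10⁻³¹ × 2.700×10⁸ = 5.643×10⁻²² kg·m/s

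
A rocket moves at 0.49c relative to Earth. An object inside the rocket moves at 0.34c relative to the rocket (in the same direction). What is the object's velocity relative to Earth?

u = (u' + v)/(1 + u'v/c²)
Numerator: 0.34 + 0.49 = 0.83
Denominator: 1 + 0.1666 = 1.1666
u = 0.83/1.1666 = 0.7115c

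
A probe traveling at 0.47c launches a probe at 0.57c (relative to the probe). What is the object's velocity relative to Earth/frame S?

u = (u' + v)/(1 + u'v/c²)
Numerator: 0.57 + 0.47 = 1.04
Denominator: 1 + 0.2679 = 1.2679
u = 1.04/1.2679 = 0.8203c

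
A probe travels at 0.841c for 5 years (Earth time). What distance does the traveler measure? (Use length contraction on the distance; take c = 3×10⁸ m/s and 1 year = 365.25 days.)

Earth distance: d = v × t = 0.841c × 5 yr = 3.981×10¹⁶ m
γ = 1.848
d' = d/γ = 3.981×10¹⁶/1.848 = 2.154×10¹⁶ m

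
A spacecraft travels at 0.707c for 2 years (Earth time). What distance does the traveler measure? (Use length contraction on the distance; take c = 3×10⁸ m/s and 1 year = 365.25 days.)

Earth distance: d = v × t = 0.707c × 2 yr = 1.3387×10¹⁶ m
γ = 1.4140
d' = d/γ = 1.3387×10¹⁶/1.4140 = 9.467×10¹⁵ m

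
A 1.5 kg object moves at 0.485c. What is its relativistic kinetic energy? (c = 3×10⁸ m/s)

γ = 1/√(1 - 0.485²) = 1.1435
γ - 1 = 0.1435
KE = (γ-1)mc² = 0.1435 × 1.5 × (3×10⁸)² = 1.937×10¹⁶ J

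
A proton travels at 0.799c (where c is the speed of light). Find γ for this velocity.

v/c = 0.799, so (v/c)² = 0.638401
1 - (v/c)² = 0.361599
γ = 1/√(0.361599) = 1.663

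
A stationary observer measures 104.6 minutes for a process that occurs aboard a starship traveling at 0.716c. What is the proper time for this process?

Dilated time Δt = 104.6 minutes
γ = 1/√(1 - 0.716²) = 1.4325
Δt₀ = Δt/γ = 104.6/1.4325 = 73.02 minutes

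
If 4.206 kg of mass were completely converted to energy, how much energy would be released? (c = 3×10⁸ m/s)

Using E = mc²:
c² = (3×10⁸)² = 9×10¹⁶ m²/s²
E = 4.206 × 9×10¹⁶ = 3.785×10¹⁷ J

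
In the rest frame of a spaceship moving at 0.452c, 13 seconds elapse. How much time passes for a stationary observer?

Proper time Δt₀ = 13 seconds
γ = 1/√(1 - 0.452²) = 1.121
Δt = γΔt₀ = 1.121 × 13 = 14.57 seconds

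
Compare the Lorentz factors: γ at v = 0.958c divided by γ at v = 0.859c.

γ₁ = 1/√(1 - 0.958²) = 3.487
γ₂ = 1/√(1 - 0.859²) = 1.953
γ₁/γ₂ = 3.487/1.953 = 1.785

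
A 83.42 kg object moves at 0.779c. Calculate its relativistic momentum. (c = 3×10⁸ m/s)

γ = 1/√(1 - 0.779²) = 1.595
v = 0.779 × 3×10⁸ = 2.337×10⁸ m/s
p = γmv = 1.595 × 83.42 × 2.337×10⁸ = 3.109×10¹⁰ kg·m/s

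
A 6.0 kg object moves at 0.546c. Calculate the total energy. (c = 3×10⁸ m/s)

γ = 1/√(1 - 0.546²) = 1.19362
mc² = 6.0 × (3×10⁸)² = 5.400×10¹⁷ J
E = γmc² = 1.19362 × 5.400×10¹⁷ = 6.446×10¹⁷ J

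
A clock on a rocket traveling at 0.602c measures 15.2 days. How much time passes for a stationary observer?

Proper time Δt₀ = 15.2 days
γ = 1/√(1 - 0.602²) = 1.2524
Δt = γΔt₀ = 1.2524 × 15.2 = 19.04 days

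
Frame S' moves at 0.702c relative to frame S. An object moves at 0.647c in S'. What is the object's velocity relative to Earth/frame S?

u = (u' + v)/(1 + u'v/c²)
Numerator: 0.647 + 0.702 = 1.349
Denominator: 1 + 0.454194 = 1.454194
u = 1.349/1.454194 = 0.9277c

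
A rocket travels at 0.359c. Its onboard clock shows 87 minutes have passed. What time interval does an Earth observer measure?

Proper time Δt₀ = 87 minutes
γ = 1/√(1 - 0.359²) = 1.0714
Δt = γΔt₀ = 1.0714 × 87 = 93.21 minutes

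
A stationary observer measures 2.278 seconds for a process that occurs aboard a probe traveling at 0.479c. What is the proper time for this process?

Dilated time Δt = 2.278 seconds
γ = 1/√(1 - 0.479²) = 1.139
Δt₀ = Δt/γ = 2.278/1.139 = 2.000 seconds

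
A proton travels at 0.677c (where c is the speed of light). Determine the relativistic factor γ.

v/c = 0.677, so (v/c)² = 0.458329
1 - (v/c)² = 0.541671
γ = 1/√(0.541671) = 1.359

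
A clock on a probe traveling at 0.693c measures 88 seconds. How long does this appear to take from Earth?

Proper time Δt₀ = 88 seconds
γ = 1/√(1 - 0.693²) = 1.387
Δt = γΔt₀ = 1.387 × 88 = 122.1 seconds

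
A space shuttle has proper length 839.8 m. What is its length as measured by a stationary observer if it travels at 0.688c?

Proper length L₀ = 839.8 m
γ = 1/√(1 - 0.688²) = 1.37796
L = L₀/γ = 839.8/1.37796 = 609.5 m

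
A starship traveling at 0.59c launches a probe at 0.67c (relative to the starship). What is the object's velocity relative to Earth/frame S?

u = (u' + v)/(1 + u'v/c²)
Numerator: 0.67 + 0.59 = 1.26
Denominator: 1 + 0.3953 = 1.3953
u = 1.26/1.3953 = 0.9030c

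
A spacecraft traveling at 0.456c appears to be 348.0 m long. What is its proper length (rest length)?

Contracted length L = 348.0 m
γ = 1/√(1 - 0.456²) = 1.1236
L₀ = γL = 1.1236 × 348.0 = 391.0 m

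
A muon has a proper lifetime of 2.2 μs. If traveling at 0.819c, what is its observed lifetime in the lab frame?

Proper lifetime τ₀ = 2.2 μs
γ = 1/√(1 - 0.819²) = 1.7428
τ = γτ₀ = 1.7428 × 2.2 μs = 3.834 μs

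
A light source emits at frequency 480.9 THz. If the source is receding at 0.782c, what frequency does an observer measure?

β = v/c = 0.782
(1-β)/(1+β) = 0.218/1.782 = 0.12233
Doppler factor = √(0.12233) = 0.3498
f_obs = 480.9 × 0.3498 = 168.2 THz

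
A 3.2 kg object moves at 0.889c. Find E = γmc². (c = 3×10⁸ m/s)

γ = 1/√(1 - 0.889²) = 2.1838
mc² = 3.2 × (3×10⁸)² = 2.880×10¹⁷ J
E = γmc² = 2.1838 × 2.880×10¹⁷ = 6.289×10¹⁷ J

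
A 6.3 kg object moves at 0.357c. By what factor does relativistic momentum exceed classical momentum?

p_rel = γmv, p_class = mv
Ratio = γ = 1/√(1 - 0.357²) = 1.071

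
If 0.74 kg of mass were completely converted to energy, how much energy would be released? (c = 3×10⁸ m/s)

Using E = mc²:
c² = (3×10⁸)² = 9×10¹⁶ m²/s²
E = 0.74 × 9×10¹⁶ = 6.660×10¹⁶ J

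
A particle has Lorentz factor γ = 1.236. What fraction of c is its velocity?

From γ = 1/√(1 - v²/c²):
1/γ² = 1/1.236² = 0.6546
v²/c² = 1 - 0.6546 = 0.3454
v/c = √(0.3454) = 0.5877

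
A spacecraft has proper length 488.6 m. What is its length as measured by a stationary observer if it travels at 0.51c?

Proper length L₀ = 488.6 m
γ = 1/√(1 - 0.51²) = 1.1626
L = L₀/γ = 488.6/1.1626 = 420.3 m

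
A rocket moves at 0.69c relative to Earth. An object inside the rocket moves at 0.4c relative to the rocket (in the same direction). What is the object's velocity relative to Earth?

u = (u' + v)/(1 + u'v/c²)
Numerator: 0.4 + 0.69 = 1.09
Denominator: 1 + 0.276 = 1.276
u = 1.09/1.276 = 0.8542c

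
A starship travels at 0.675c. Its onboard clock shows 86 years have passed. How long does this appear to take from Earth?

Proper time Δt₀ = 86 years
γ = 1/√(1 - 0.675²) = 1.3553
Δt = γΔt₀ = 1.3553 × 86 = 116.6 years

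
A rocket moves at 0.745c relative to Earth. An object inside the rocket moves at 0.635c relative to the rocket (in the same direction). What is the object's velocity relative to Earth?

u = (u' + v)/(1 + u'v/c²)
Numerator: 0.635 + 0.745 = 1.38
Denominator: 1 + 0.473075 = 1.473075
u = 1.38/1.473075 = 0.9368c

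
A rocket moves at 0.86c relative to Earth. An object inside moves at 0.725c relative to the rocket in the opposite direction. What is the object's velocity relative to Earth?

Object's velocity in rocket frame is u' = -0.725c
u = (u' + v)/(1 + u'v/c²) = (v - 0.725)/(1 - 0.725·v/c²)
Numerator: 0.86 - 0.725 = 0.135
Denominator: 1 - 0.6235 = 0.3765
u = 0.135/0.3765 = 0.3586c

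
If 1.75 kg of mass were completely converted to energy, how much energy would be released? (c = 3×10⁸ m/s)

Using E = mc²:
c² = (3×10⁸)² = 9×10¹⁶ m²/s²
E = 1.75 × 9×10¹⁶ = 1.575×10¹⁷ J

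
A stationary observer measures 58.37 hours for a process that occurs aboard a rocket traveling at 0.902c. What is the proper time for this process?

Dilated time Δt = 58.37 hours
γ = 1/√(1 - 0.902²) = 2.316
Δt₀ = Δt/γ = 58.37/2.316 = 25.20 hours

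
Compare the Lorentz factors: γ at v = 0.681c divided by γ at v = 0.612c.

γ₁ = 1/√(1 - 0.681²) = 1.3656
γ₂ = 1/√(1 - 0.612²) = 1.2644
γ₁/γ₂ = 1.3656/1.2644 = 1.080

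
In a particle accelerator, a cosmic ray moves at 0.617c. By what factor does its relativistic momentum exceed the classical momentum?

p_rel = γmv, p_class = mv
Ratio = γ = 1/√(1 - 0.617²)
= 1/√(0.619311) = 1.271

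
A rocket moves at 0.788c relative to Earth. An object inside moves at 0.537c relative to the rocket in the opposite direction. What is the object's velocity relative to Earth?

Object's velocity in rocket frame is u' = -0.537c
u = (u' + v)/(1 + u'v/c²) = (v - 0.537)/(1 - 0.537·v/c²)
Numerator: 0.788 - 0.537 = 0.251
Denominator: 1 - 0.423156 = 0.576844
u = 0.251/0.576844 = 0.4351c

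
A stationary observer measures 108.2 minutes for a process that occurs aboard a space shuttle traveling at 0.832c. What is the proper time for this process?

Dilated time Δt = 108.2 minutes
γ = 1/√(1 - 0.832²) = 1.8025
Δt₀ = Δt/γ = 108.2/1.8025 = 60.03 minutes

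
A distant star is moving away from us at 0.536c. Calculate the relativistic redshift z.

β = 0.536
(1+β)/(1-β) = 1.536/0.464 = 3.3103
√(3.3103) = 1.8194
z = 1.8194 - 1 = 0.8194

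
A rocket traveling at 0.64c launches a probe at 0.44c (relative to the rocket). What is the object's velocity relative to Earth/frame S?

u = (u' + v)/(1 + u'v/c²)
Numerator: 0.44 + 0.64 = 1.08
Denominator: 1 + 0.2816 = 1.2816
u = 1.08/1.2816 = 0.8427c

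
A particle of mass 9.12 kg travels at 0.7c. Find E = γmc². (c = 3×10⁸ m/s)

γ = 1/√(1 - 0.7²) = 1.400
mc² = 9.12 × (3×10⁸)² = 8.208×10¹⁷ J
E = γmc² = 1.400 × 8.208×10¹⁷ = 1.149×10¹⁸ J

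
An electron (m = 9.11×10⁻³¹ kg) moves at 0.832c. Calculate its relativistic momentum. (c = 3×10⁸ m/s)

γ = 1/√(1 - 0.832²) = 1.8025
v = 0.832 × 3×10⁸ = 2.496×10⁸ m/s
p = γmv = 1.8025 × 9.11×10⁻³¹ × 2.496×10⁸ = 4.099×10⁻²² kg·m/s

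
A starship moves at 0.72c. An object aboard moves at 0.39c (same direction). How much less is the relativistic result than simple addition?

Classical: u' + v = 0.39 + 0.72 = 1.11c
Relativistic: u = (0.39 + 0.72)/(1 + 0.2808) = 1.11/1.2808 = 0.8666c
Difference: 1.11 - 0.8666 = 0.2434c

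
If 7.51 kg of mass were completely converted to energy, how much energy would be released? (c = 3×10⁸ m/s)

Using E = mc²:
c² = (3×10⁸)² = 9×10¹⁶ m²/s²
E = 7.51 × 9×10¹⁶ = 6.759×10¹⁷ J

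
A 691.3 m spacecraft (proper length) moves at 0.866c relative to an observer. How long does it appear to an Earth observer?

Proper length L₀ = 691.3 m
γ = 1/√(1 - 0.866²) = 2.000
L = L₀/γ = 691.3/2.000 = 345.7 m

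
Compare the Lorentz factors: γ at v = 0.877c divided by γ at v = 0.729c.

γ₁ = 1/√(1 - 0.877²) = 2.0812
γ₂ = 1/√(1 - 0.729²) = 1.4609
γ₁/γ₂ = 2.0812/1.4609 = 1.425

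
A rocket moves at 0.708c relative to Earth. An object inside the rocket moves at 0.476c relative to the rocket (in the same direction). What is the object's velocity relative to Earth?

u = (u' + v)/(1 + u'v/c²)
Numerator: 0.476 + 0.708 = 1.184
Denominator: 1 + 0.337008 = 1.337008
u = 1.184/1.337008 = 0.8856c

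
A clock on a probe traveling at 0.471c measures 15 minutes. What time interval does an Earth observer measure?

Proper time Δt₀ = 15 minutes
γ = 1/√(1 - 0.471²) = 1.1336
Δt = γΔt₀ = 1.1336 × 15 = 17.00 minutes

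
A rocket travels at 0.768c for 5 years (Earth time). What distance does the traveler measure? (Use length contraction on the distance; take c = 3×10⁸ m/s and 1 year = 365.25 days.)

Earth distance: d = v × t = 0.768c × 5 yr = 3.6354×10¹⁶ m
γ = 1.5614
d' = d/γ = 3.6354×10¹⁶/1.5614 = 2.328×10¹⁶ m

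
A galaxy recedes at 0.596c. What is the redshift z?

β = 0.596
(1+β)/(1-β) = 1.596/0.404 = 3.9505
√(3.9505) = 1.9876
z = 1.9876 - 1 = 0.9876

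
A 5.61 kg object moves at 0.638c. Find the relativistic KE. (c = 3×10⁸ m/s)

γ = 1/√(1 - 0.638²) = 1.2986
γ - 1 = 0.2986
KE = (γ-1)mc² = 0.2986 × 5.61 × (3×10⁸)² = 1.508×10¹⁷ J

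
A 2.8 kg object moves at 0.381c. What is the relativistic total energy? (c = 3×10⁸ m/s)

γ = 1/√(1 - 0.381²) = 1.0816
mc² = 2.8 × (3×10⁸)² = 2.520×10¹⁷ J
E = γmc² = 1.0816 × 2.520×10¹⁷ = 2.726×10¹⁷ J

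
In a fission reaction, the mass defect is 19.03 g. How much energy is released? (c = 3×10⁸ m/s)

Convert mass defect: Δm = 19.03 g = 0.01903 kg
E = Δm·c² = 0.01903 × (3×10⁸)²
= 0.01903 × 9×10¹⁶ = 1.713×10¹⁵ J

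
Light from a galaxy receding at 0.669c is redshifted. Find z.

β = 0.669
(1+β)/(1-β) = 1.669/0.331 = 5.0423
√(5.0423) = 2.246
z = 2.246 - 1 = 1.246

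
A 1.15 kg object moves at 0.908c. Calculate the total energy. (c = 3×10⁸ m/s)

γ = 1/√(1 - 0.908²) = 2.3868
mc² = 1.15 × (3×10⁸)² = 1.035×10¹⁷ J
E = γmc² = 2.3868 × 1.035×10¹⁷ = 2.470×10¹⁷ J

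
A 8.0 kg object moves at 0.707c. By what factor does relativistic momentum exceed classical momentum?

p_rel = γmv, p_class = mv
Ratio = γ = 1/√(1 - 0.707²) = 1.414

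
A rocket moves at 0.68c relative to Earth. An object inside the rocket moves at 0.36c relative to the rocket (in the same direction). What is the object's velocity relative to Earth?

u = (u' + v)/(1 + u'v/c²)
Numerator: 0.36 + 0.68 = 1.04
Denominator: 1 + 0.2448 = 1.2448
u = 1.04/1.2448 = 0.8355c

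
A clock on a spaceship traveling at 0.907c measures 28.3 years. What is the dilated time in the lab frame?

Proper time Δt₀ = 28.3 years
γ = 1/√(1 - 0.907²) = 2.3746
Δt = γΔt₀ = 2.3746 × 28.3 = 67.20 years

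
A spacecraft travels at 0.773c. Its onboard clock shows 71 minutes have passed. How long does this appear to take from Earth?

Proper time Δt₀ = 71 minutes
γ = 1/√(1 - 0.773²) = 1.576
Δt = γΔt₀ = 1.576 × 71 = 111.9 minutes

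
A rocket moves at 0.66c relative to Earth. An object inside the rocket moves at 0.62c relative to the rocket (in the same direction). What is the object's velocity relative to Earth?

u = (u' + v)/(1 + u'v/c²)
Numerator: 0.62 + 0.66 = 1.28
Denominator: 1 + 0.4092 = 1.4092
u = 1.28/1.4092 = 0.9083c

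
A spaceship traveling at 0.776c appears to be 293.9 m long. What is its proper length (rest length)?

Contracted length L = 293.9 m
γ = 1/√(1 - 0.776²) = 1.5855
L₀ = γL = 1.5855 × 293.9 = 466.0 m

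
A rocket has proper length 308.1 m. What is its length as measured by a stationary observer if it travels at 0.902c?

Proper length L₀ = 308.1 m
γ = 1/√(1 - 0.902²) = 2.316
L = L₀/γ = 308.1/2.316 = 133.0 m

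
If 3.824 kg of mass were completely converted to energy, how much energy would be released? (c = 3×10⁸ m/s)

Using E = mc²:
c² = (3×10⁸)² = 9×10¹⁶ m²/s²
E = 3.824 × 9×10¹⁶ = 3.442×10¹⁷ J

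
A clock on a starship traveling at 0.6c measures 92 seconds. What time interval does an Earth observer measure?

Proper time Δt₀ = 92 seconds
γ = 1/√(1 - 0.6²) = 1.250
Δt = γΔt₀ = 1.250 × 92 = 115.0 seconds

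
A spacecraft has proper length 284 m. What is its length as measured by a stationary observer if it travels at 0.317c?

Proper length L₀ = 284 m
γ = 1/√(1 - 0.317²) = 1.054
L = L₀/γ = 284/1.054 = 269.4 m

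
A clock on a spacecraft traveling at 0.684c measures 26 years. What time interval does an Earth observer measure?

Proper time Δt₀ = 26 years
γ = 1/√(1 - 0.684²) = 1.3708
Δt = γΔt₀ = 1.3708 × 26 = 35.64 years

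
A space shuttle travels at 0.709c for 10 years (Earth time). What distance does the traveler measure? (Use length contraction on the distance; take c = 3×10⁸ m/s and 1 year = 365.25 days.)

Earth distance: d = v × t = 0.709c × 10 yr = 6.7123×10¹⁶ m
γ = 1.4180
d' = d/γ = 6.7123×10¹⁶/1.4180 = 4.734×10¹⁶ m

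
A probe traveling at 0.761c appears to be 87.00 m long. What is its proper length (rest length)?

Contracted length L = 87.00 m
γ = 1/√(1 - 0.761²) = 1.541
L₀ = γL = 1.541 × 87.00 = 134.1 m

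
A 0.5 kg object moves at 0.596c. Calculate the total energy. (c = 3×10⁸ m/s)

γ = 1/√(1 - 0.596²) = 1.2454
mc² = 0.5 × (3×10⁸)² = 4.500×10¹⁶ J
E = γmc² = 1.2454 × 4.500×10¹⁶ = 5.604×10¹⁶ J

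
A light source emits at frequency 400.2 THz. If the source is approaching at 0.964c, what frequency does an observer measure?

β = v/c = 0.964
(1+β)/(1-β) = 1.964/0.036 = 54.56
Doppler factor = √(54.56) = 7.386
f_obs = 400.2 × 7.386 = 2956 THz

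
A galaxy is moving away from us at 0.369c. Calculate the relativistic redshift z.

β = 0.369
(1+β)/(1-β) = 1.369/0.631 = 2.16957
√(2.16957) = 1.4729
z = 1.4729 - 1 = 0.4729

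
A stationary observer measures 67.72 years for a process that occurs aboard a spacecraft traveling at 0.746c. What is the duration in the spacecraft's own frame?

Dilated time Δt = 67.72 years
γ = 1/√(1 - 0.746²) = 1.5016
Δt₀ = Δt/γ = 67.72/1.5016 = 45.10 years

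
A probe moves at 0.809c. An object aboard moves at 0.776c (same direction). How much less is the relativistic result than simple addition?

Classical: u' + v = 0.776 + 0.809 = 1.585c
Relativistic: u = (0.776 + 0.809)/(1 + 0.627784) = 1.585/1.627784 = 0.9737c
Difference: 1.585 - 0.9737 = 0.6113c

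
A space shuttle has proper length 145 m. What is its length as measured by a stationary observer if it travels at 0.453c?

Proper length L₀ = 145 m
γ = 1/√(1 - 0.453²) = 1.1217
L = L₀/γ = 145/1.1217 = 129.3 m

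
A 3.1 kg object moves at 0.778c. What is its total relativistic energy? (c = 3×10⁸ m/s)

γ = 1/√(1 - 0.778²) = 1.5917
mc² = 3.1 × (3×10⁸)² = 2.790×10¹⁷ J
E = γmc² = 1.5917 × 2.790×10¹⁷ = 4.441×10¹⁷ J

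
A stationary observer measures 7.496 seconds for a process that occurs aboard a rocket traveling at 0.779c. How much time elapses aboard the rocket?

Dilated time Δt = 7.496 seconds
γ = 1/√(1 - 0.779²) = 1.595
Δt₀ = Δt/γ = 7.496/1.595 = 4.700 seconds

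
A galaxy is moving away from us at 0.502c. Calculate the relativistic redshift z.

β = 0.502
(1+β)/(1-β) = 1.502/0.498 = 3.016
√(3.016) = 1.7367
z = 1.7367 - 1 = 0.7367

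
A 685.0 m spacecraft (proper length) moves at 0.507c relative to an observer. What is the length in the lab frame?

Proper length L₀ = 685.0 m
γ = 1/√(1 - 0.507²) = 1.1602
L = L₀/γ = 685.0/1.1602 = 590.4 m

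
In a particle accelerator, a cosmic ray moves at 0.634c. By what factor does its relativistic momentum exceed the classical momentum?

p_rel = γmv, p_class = mv
Ratio = γ = 1/√(1 - 0.634²)
= 1/√(0.598044) = 1.293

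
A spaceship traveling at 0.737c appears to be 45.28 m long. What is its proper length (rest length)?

Contracted length L = 45.28 m
γ = 1/√(1 - 0.737²) = 1.4795
L₀ = γL = 1.4795 × 45.28 = 66.99 m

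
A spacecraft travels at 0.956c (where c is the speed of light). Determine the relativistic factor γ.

v/c = 0.956, so (v/c)² = 0.913936
1 - (v/c)² = 0.086064
γ = 1/√(0.086064) = 3.409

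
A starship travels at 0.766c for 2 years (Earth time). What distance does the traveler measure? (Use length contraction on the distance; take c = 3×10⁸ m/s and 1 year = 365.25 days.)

Earth distance: d = v × t = 0.766c × 2 yr = 1.4504×10¹⁶ m
γ = 1.5556
d' = d/γ = 1.4504×10¹⁶/1.5556 = 9.324×10¹⁵ m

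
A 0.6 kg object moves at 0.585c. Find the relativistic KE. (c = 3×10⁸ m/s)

γ = 1/√(1 - 0.585²) = 1.233
γ - 1 = 0.2330
KE = (γ-1)mc² = 0.2330 × 0.6 × (3×10⁸)² = 1.258×10¹⁶ J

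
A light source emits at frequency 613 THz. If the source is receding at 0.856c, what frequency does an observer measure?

β = v/c = 0.856
(1-β)/(1+β) = 0.144/1.856 = 0.07759
Doppler factor = √(0.07759) = 0.2785
f_obs = 613 × 0.2785 = 170.7 THz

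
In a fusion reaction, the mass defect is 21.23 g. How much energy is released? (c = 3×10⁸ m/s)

Convert mass defect: Δm = 21.23 g = 0.02123 kg
E = Δm·c² = 0.02123 × (3×10⁸)²
= 0.02123 × 9×10¹⁶ = 1.911×10¹⁵ J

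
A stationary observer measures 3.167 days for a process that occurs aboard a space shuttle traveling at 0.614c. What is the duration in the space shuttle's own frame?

Dilated time Δt = 3.167 days
γ = 1/√(1 - 0.614²) = 1.267
Δt₀ = Δt/γ = 3.167/1.267 = 2.500 days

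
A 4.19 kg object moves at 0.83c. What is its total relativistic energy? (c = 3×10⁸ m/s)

γ = 1/√(1 - 0.83²) = 1.793
mc² = 4.19 × (3×10⁸)² = 3.771×10¹⁷ J
E = γmc² = 1.793 × 3.771×10¹⁷ = 6.761×10¹⁷ J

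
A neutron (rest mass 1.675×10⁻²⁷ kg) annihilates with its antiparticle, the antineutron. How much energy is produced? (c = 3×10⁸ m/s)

Both particles have the same rest mass, so total mass = 2m
E = 2m·c² = 2 × 1.675×10⁻²⁷ × (3×10⁸)²
= 2 × 1.675×10⁻²⁷ × 9×10¹⁶
= 3.015×10⁻¹⁰ J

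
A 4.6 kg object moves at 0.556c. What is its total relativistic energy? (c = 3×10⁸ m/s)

γ = 1/√(1 - 0.556²) = 1.2031
mc² = 4.6 × (3×10⁸)² = 4.140×10¹⁷ J
E = γmc² = 1.2031 × 4.140×10¹⁷ = 4.981×10¹⁷ J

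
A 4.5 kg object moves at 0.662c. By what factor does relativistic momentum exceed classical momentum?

p_rel = γmv, p_class = mv
Ratio = γ = 1/√(1 - 0.662²) = 1.334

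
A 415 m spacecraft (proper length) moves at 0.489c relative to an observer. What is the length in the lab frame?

Proper length L₀ = 415 m
γ = 1/√(1 - 0.489²) = 1.1464
L = L₀/γ = 415/1.1464 = 362.0 m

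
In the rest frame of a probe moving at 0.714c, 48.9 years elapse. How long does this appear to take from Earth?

Proper time Δt₀ = 48.9 years
γ = 1/√(1 - 0.714²) = 1.4283
Δt = γΔt₀ = 1.4283 × 48.9 = 69.84 years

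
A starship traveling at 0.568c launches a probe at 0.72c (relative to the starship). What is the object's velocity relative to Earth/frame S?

u = (u' + v)/(1 + u'v/c²)
Numerator: 0.72 + 0.568 = 1.288
Denominator: 1 + 0.40896 = 1.40896
u = 1.288/1.40896 = 0.9141c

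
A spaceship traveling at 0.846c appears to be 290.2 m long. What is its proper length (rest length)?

Contracted length L = 290.2 m
γ = 1/√(1 - 0.846²) = 1.8755
L₀ = γL = 1.8755 × 290.2 = 544.3 m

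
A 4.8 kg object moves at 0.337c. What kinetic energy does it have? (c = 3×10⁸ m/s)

γ = 1/√(1 - 0.337²) = 1.06213
γ - 1 = 0.06213
KE = (γ-1)mc² = 0.06213 × 4.8 × (3×10⁸)² = 2.684×10¹⁶ J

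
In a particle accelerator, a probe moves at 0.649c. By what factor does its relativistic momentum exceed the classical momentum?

p_rel = γmv, p_class = mv
Ratio = γ = 1/√(1 - 0.649²)
= 1/√(0.578799) = 1.314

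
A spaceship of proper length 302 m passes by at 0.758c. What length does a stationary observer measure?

Proper length L₀ = 302 m
γ = 1/√(1 - 0.758²) = 1.533
L = L₀/γ = 302/1.533 = 197.0 m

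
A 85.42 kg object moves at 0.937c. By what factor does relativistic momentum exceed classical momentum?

p_rel = γmv, p_class = mv
Ratio = γ = 1/√(1 - 0.937²) = 2.863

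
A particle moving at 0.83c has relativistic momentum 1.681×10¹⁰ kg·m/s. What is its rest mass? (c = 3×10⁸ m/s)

γ = 1/√(1 - 0.83²) = 1.793
v = 0.83 × 3×10⁸ = 2.490×10⁸ m/s
m = p/(γv) = 1.681×10¹⁰/(1.793 × 2.490×10⁸) = 37.65 kg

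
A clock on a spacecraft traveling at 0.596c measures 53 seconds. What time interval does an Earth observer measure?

Proper time Δt₀ = 53 seconds
γ = 1/√(1 - 0.596²) = 1.24535
Δt = γΔt₀ = 1.24535 × 53 = 66.00 seconds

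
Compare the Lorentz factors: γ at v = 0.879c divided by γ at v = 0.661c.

γ₁ = 1/√(1 - 0.879²) = 2.0972
γ₂ = 1/√(1 - 0.661²) = 1.3326
γ₁/γ₂ = 2.0972/1.3326 = 1.574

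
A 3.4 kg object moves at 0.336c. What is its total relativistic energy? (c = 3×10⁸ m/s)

γ = 1/√(1 - 0.336²) = 1.0617
mc² = 3.4 × (3×10⁸)² = 3.060×10¹⁷ J
E = γmc² = 1.0617 × 3.060×10¹⁷ = 3.249×10¹⁷ J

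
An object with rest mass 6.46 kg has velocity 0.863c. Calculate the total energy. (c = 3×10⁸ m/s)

γ = 1/√(1 - 0.863²) = 1.979
mc² = 6.46 × (3×10⁸)² = 5.814×10¹⁷ J
E = γmc² = 1.979 × 5.814×10¹⁷ = 1.151×10¹⁸ J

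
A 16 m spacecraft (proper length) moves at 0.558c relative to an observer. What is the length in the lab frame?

Proper length L₀ = 16 m
γ = 1/√(1 - 0.558²) = 1.205
L = L₀/γ = 16/1.205 = 13.28 m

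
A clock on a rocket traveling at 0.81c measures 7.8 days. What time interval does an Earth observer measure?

Proper time Δt₀ = 7.8 days
γ = 1/√(1 - 0.81²) = 1.705
Δt = γΔt₀ = 1.705 × 7.8 = 13.30 days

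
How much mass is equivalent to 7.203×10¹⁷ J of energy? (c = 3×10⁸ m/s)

From E = mc², we get m = E/c²
c² = (3×10⁸)² = 9×10¹⁶ m²/s²
m = 7.203×10¹⁷ / 9×10¹⁶ = 8.003 kg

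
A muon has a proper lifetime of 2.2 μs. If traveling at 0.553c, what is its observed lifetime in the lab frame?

Proper lifetime τ₀ = 2.2 μs
γ = 1/√(1 - 0.553²) = 1.200
τ = γτ₀ = 1.200 × 2.2 μs = 2.640 μs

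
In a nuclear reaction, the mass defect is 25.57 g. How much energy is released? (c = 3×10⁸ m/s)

Convert mass defect: Δm = 25.57 g = 0.02557 kg
E = Δm·c² = 0.02557 × (3×10⁸)²
= 0.02557 × 9×10¹⁶ = 2.301×10¹⁵ J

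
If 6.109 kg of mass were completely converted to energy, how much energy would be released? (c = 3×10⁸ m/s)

Using E = mc²:
c² = (3×10⁸)² = 9×10¹⁶ m²/s²
E = 6.109 × 9×10¹⁶ = 5.498×10¹⁷ J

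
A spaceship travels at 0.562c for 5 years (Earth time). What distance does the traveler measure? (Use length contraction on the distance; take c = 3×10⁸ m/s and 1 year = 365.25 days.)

Earth distance: d = v × t = 0.562c × 5 yr = 2.660×10¹⁶ m
γ = 1.209
d' = d/γ = 2.660×10¹⁶/1.209 = 2.200×10¹⁶ m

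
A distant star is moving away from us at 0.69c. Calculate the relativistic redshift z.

β = 0.69
(1+β)/(1-β) = 1.69/0.31 = 5.452
√(5.452) = 2.335
z = 2.335 - 1 = 1.335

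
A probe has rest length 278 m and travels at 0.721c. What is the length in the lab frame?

Proper length L₀ = 278 m
γ = 1/√(1 - 0.721²) = 1.4431
L = L₀/γ = 278/1.4431 = 192.6 m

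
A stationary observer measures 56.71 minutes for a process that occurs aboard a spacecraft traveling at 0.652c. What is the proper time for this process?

Dilated time Δt = 56.71 minutes
γ = 1/√(1 - 0.652²) = 1.3189
Δt₀ = Δt/γ = 56.71/1.3189 = 43.00 minutes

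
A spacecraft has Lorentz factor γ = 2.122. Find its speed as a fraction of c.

From γ = 1/√(1 - v²/c²):
1/γ² = 1/2.122² = 0.2221
v²/c² = 1 - 0.2221 = 0.7779
v/c = √(0.7779) = 0.8820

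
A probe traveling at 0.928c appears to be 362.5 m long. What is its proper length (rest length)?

Contracted length L = 362.5 m
γ = 1/√(1 - 0.928²) = 2.68399
L₀ = γL = 2.68399 × 362.5 = 972.9 m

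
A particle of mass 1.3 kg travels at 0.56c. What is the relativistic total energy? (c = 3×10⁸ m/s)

γ = 1/√(1 - 0.56²) = 1.207
mc² = 1.3 × (3×10⁸)² = 1.170×10¹⁷ J
E = γmc² = 1.207 × 1.170×10¹⁷ = 1.412×10¹⁷ J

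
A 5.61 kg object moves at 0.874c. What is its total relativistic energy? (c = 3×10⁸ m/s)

γ = 1/√(1 - 0.874²) = 2.058
mc² = 5.61 × (3×10⁸)² = 5.049×10¹⁷ J
E = γmc² = 2.058 × 5.049×10¹⁷ = 1.039×10¹⁸ J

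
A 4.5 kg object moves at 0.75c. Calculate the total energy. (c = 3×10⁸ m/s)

γ = 1/√(1 - 0.75²) = 1.5119
mc² = 4.5 × (3×10⁸)² = 4.050×10¹⁷ J
E = γmc² = 1.5119 × 4.050×10¹⁷ = 6.123×10¹⁷ J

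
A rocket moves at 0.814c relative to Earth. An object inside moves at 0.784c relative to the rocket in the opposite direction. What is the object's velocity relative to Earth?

Object's velocity in rocket frame is u' = -0.784c
u = (u' + v)/(1 + u'v/c²) = (v - 0.784)/(1 - 0.784·v/c²)
Numerator: 0.814 - 0.784 = 0.03
Denominator: 1 - 0.638176 = 0.361824
u = 0.03/0.361824 = 0.08291c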